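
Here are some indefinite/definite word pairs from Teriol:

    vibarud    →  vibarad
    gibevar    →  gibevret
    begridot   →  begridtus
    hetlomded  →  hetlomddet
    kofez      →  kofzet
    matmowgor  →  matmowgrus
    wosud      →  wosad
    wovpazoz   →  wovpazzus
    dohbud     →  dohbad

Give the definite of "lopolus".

lopolas

dohbud and hetlomded both end in -d yet inflect differently (dohbad, hetlomddet), so the final letter is not what conditions the rule; the last vowel is.
"lopolus" has last vowel 'u'. The stems whose last vowel is 'u' (dohbud → dohbad, wosud → wosad, vibarud → vibarad) change the last vowel to 'a'.
The other patterns: stems whose last vowel is 'o' delete the last vowel and add -us; stems whose last vowel is 'a' or 'e' delete the last vowel and add -et.
So lopolus → lopolas.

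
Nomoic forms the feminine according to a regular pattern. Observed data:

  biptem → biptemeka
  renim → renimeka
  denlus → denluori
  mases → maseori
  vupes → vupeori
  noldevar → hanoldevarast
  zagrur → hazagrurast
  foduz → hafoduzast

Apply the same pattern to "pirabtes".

pirabteori

biptem and mases both have last vowel 'e' yet inflect differently (biptemeka, maseori), so the last vowel is not what conditions the rule; the final letter is.
"pirabtes" ends in -s. The stems ending in -s (denlus → denluori, mases → maseori, vupes → vupeori) drop the final letter and add -ori.
The other patterns: stems ending in -m add -eka; stems ending in -r or -z add ha- … -ast around the stem.
So pirabtes → pirabteori.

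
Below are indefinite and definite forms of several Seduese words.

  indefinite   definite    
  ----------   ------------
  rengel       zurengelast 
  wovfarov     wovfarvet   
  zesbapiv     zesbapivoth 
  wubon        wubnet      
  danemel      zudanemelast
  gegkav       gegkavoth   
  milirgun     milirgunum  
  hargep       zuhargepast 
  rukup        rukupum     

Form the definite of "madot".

madtet

milirgun and wubon both end in -n yet inflect differently (milirgunum, wubnet), so the final letter is not what conditions the rule; the last vowel is.
"madot" has last vowel 'o'. The stems whose last vowel is 'o' (wubon → wubnet, wovfarov → wovfarvet) delete the last vowel and add -et.
So madot → madtet.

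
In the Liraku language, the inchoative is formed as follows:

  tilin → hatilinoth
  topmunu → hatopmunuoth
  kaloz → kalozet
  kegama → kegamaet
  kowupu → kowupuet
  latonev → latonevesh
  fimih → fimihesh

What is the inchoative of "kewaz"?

topmunu and kowupu both end in -u yet inflect differently (hatopmunuoth, kowupuet), so the final letter is not what conditions the rule; the first letter is.
"kewaz" begins with k-. The stems beginning with k- (kaloz → kalozet, kegama → kegamaet, kowupu → kowupuet) add -et.
So kewaz → kewazet.

kewazet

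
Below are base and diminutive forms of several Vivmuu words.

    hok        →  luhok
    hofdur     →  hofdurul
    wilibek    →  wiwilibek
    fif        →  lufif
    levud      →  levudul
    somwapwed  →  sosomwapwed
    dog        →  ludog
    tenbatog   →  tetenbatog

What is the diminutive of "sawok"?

sawokul

hok and wilibek both end in -k yet inflect differently (luhok, wiwilibek), so the final letter is not what conditions the rule; the number of vowels is.
"sawok" has 2 vowels. The stems with 2 vowels (hofdur → hofdurul, levud → levudul) add -ul.
The other patterns: stems with 1 vowel add the prefix lu-; stems with 3 vowels repeat the first consonant+vowel as a prefix.
So sawok → sawokul.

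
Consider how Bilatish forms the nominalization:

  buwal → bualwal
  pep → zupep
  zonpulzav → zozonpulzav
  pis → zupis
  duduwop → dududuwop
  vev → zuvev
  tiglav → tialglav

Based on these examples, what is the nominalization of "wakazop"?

vev and tiglav both end in -v yet inflect differently (zuvev, tialglav), so the final letter is not what conditions the rule; the number of vowels is.
"wakazop" has 3 vowels. The stems with 3 vowels (duduwop → dududuwop, zonpulzav → zozonpulzav) repeat the first consonant+vowel as a prefix.
The other patterns: stems with 1 vowel add the prefix zu-; stems with 2 vowels insert -al- after the first vowel.
So wakazop → wawakazop.

wawakazop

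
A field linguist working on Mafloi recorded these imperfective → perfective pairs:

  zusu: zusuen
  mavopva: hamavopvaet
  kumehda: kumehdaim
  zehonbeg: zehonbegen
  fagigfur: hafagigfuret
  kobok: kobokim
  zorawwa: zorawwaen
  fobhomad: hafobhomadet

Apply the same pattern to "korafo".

korafoim

kumehda and zorawwa both end in -a yet inflect differently (kumehdaim, zorawwaen), so the final letter is not what conditions the rule; the first letter is.
"korafo" begins with k-. The stems beginning with k- (kumehda → kumehdaim, kobok → kobokim) add -im.
The other patterns: stems beginning with z- add -en; stems beginning with f- or m- add ha- … -et around the stem.
So korafo → korafoim.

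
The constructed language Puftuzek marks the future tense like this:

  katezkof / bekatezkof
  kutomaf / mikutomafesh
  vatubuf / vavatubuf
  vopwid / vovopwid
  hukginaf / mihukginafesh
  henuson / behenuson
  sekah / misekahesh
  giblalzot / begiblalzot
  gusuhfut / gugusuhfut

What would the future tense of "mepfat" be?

mimepfatesh

kutomaf and katezkof both end in -f yet inflect differently (mikutomafesh, bekatezkof), so the final letter is not what conditions the rule; the last vowel is.
"mepfat" has last vowel 'a'. The stems whose last vowel is 'a' (sekah → misekahesh, kutomaf → mikutomafesh, hukginaf → mihukginafesh) add mi- … -esh around the stem.
The other patterns: stems whose last vowel is 'o' add the prefix be-; stems whose last vowel is 'i' or 'u' repeat the first consonant+vowel as a prefix.
So mepfat → mimepfatesh.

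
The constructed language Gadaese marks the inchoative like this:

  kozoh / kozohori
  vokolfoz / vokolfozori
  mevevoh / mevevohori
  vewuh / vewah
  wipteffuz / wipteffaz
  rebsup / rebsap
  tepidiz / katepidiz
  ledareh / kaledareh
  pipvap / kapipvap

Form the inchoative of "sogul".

sogal

"sogul" has last vowel 'u'. The stems whose last vowel is 'u' (vewuh → vewah, wipteffuz → wipteffaz, rebsup → rebsap) change the last vowel to 'a'.
The other patterns: stems whose last vowel is 'o' add -ori; stems whose last vowel is 'a', 'e' or 'i' add the prefix ka-.
So sogul → sogal.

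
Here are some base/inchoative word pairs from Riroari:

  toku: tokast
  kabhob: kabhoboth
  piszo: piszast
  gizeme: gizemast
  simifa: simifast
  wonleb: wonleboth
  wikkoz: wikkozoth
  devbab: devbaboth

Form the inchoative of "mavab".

mavaboth

piszo and wikkoz both have last vowel 'o' yet inflect differently (piszast, wikkozoth), so the last vowel is not what conditions the rule; whether the stem ends in a vowel or a consonant is.
"mavab" ends in a consonant. The stems ending in a consonant (wikkoz → wikkozoth, kabhob → kabhoboth, wonleb → wonleboth) add -oth.
The other pattern: stems ending in a vowel drop the final letter and add -ast.
So mavab → mavaboth.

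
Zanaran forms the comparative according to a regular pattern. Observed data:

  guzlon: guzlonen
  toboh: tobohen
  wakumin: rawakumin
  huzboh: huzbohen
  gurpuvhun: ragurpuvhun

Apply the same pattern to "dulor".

guzlon and wakumin both end in -n yet inflect differently (guzlonen, rawakumin), so the final letter is not what conditions the rule; the last vowel is.
"dulor" has last vowel 'o'. The stems whose last vowel is 'o' (guzlon → guzlonen, huzboh → huzbohen, toboh → tobohen) add -en.
So dulor → duloren.

duloren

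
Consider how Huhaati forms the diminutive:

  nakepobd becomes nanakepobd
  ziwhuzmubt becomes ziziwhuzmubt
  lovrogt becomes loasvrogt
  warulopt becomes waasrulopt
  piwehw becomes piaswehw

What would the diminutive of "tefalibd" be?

ziwhuzmubt and lovrogt both end in -t yet inflect differently (ziziwhuzmubt, loasvrogt), so the final letter is not what conditions the rule; the second-to-last letter is.
"tefalibd" has second-to-last letter 'b'. The stems whose second-to-last letter is 'b' (nakepobd → nanakepobd, ziwhuzmubt → ziziwhuzmubt) repeat the first consonant+vowel as a prefix.
The other pattern: stems whose second-to-last letter is 'g', 'h' or 'p' insert -as- after the first vowel.
So tefalibd → tetefalibd.

tetefalibd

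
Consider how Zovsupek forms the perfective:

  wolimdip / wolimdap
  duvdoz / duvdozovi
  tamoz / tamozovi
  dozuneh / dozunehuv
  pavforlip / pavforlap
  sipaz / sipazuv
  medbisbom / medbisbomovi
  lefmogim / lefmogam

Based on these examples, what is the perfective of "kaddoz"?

lefmogim and medbisbom both end in -m yet inflect differently (lefmogam, medbisbomovi), so the final letter is not what conditions the rule; the last vowel is.
"kaddoz" has last vowel 'o'. The stems whose last vowel is 'o' (tamoz → tamozovi, medbisbom → medbisbomovi, duvdoz → duvdozovi) add -ovi.
So kaddoz → kaddozovi.

kaddozovi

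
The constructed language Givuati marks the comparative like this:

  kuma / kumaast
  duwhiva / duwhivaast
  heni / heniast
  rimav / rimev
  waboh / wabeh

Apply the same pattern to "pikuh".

kuma and rimav both have last vowel 'a' yet inflect differently (kumaast, rimev), so the last vowel is not what conditions the rule; whether the stem ends in a vowel or a consonant is.
"pikuh" ends in a consonant. The stems ending in a consonant (rimav → rimev, waboh → wabeh) change the last vowel to 'e'.
So pikuh → pikeh.

pikeh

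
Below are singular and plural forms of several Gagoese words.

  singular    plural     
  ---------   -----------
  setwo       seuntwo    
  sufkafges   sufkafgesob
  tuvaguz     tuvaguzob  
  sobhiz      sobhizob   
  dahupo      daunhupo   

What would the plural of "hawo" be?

setwo and sufkafges both begin with s- yet inflect differently (seuntwo, sufkafgesob), so the first letter is not what conditions the rule; the final letter is.
"hawo" ends in -o. The stems ending in -o (setwo → seuntwo, dahupo → daunhupo) insert -un- after the first vowel.
So hawo → haunwo.

haunwo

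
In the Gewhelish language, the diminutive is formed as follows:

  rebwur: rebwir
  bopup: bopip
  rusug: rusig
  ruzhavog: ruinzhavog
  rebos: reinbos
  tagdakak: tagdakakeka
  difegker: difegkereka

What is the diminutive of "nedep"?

nedepeka

rusug and ruzhavog both end in -g yet inflect differently (rusig, ruinzhavog), so the final letter is not what conditions the rule; the last vowel is.
"nedep" has last vowel 'e'. The one such stem in the data (difegker → difegkereka) adds -eka, so the same rule applies.
So nedep → nedepeka.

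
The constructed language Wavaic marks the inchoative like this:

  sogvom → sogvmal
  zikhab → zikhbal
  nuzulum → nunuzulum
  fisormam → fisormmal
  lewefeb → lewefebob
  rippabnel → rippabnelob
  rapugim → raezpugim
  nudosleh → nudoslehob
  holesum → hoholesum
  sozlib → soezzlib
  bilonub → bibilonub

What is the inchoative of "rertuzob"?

rertuzbal

"rertuzob" has last vowel 'o'. The one such stem in the data (sogvom → sogvmal) deletes the last vowel and adds -al (as do zikhab, fisormam), so the same rule applies.
So rertuzob → rertuzbal.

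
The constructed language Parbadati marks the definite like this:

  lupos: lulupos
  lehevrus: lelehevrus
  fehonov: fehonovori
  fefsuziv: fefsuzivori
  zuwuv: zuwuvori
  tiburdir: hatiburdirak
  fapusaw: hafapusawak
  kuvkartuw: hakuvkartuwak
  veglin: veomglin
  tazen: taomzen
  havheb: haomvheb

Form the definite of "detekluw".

lupos and fehonov both have last vowel 'o' yet inflect differently (lulupos, fehonovori), so the last vowel is not what conditions the rule; the final letter is.
"detekluw" ends in -w. The stems ending in -w (fapusaw → hafapusawak, kuvkartuw → hakuvkartuwak) add ha- … -ak around the stem.
The other patterns: stems ending in -s repeat the first consonant+vowel as a prefix; stems ending in -v add -ori; stems ending in -b or -n insert -om- after the first vowel.
So detekluw → hadetekluwak.

hadetekluwak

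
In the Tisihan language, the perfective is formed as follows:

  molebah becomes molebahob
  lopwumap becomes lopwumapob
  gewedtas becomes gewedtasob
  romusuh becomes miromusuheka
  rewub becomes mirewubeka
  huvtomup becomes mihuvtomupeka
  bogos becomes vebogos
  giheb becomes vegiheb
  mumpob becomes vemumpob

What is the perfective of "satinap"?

molebah and romusuh both end in -h yet inflect differently (molebahob, miromusuheka), so the final letter is not what conditions the rule; the last vowel is.
"satinap" has last vowel 'a'. The stems whose last vowel is 'a' (molebah → molebahob, lopwumap → lopwumapob, gewedtas → gewedtasob) add -ob.
So satinap → satinapob.

satinapob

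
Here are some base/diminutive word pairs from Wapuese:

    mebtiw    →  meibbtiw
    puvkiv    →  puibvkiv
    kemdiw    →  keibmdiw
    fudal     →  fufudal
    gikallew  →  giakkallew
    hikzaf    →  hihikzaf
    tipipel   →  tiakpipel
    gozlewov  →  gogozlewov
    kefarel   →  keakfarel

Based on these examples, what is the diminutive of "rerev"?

reakrev

gikallew and kemdiw both end in -w yet inflect differently (giakkallew, keibmdiw), so the final letter is not what conditions the rule; the last vowel is.
"rerev" has last vowel 'e'. The stems whose last vowel is 'e' (gikallew → giakkallew, tipipel → tiakpipel, kefarel → keakfarel) insert -ak- after the first vowel.
So rerev → reakrev.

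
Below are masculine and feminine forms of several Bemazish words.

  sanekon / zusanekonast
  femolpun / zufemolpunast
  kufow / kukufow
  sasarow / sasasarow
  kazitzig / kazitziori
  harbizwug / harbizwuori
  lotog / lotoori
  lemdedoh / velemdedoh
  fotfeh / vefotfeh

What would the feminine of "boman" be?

sanekon and kufow both have last vowel 'o' yet inflect differently (zusanekonast, kukufow), so the last vowel is not what conditions the rule; the final letter is.
"boman" ends in -n. The stems ending in -n (sanekon → zusanekonast, femolpun → zufemolpunast) add zu- … -ast around the stem.
So boman → zubomanast.

zubomanast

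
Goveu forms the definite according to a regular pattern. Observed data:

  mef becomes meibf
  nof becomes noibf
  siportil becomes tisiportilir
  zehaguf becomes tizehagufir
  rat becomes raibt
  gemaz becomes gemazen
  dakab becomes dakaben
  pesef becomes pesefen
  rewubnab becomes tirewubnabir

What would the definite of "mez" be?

"mez" has 1 vowel. The stems with 1 vowel (rat → raibt, mef → meibf, nof → noibf) insert -ib- after the first vowel.
The other patterns: stems with 2 vowels add -en; stems with 3 vowels add ti- … -ir around the stem.
So mez → meibz.

meibz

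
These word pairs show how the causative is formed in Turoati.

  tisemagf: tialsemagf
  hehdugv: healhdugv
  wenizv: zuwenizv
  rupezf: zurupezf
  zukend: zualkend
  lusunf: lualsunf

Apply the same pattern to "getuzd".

zugetuzd

wenizv and hehdugv both end in -v yet inflect differently (zuwenizv, healhdugv), so the final letter is not what conditions the rule; the second-to-last letter is.
"getuzd" has second-to-last letter 'z'. The stems whose second-to-last letter is 'z' (rupezf → zurupezf, wenizv → zuwenizv) add the prefix zu-.
So getuzd → zugetuzd.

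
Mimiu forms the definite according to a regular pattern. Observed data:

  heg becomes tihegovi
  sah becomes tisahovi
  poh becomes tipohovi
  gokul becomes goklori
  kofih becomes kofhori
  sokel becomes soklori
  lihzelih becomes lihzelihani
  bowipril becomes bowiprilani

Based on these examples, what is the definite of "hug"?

sah and kofih both end in -h yet inflect differently (tisahovi, kofhori), so the final letter is not what conditions the rule; the number of vowels is.
"hug" has 1 vowel. The stems with 1 vowel (heg → tihegovi, sah → tisahovi, poh → tipohovi) add ti- … -ovi around the stem.
The other patterns: stems with 2 vowels delete the last vowel and add -ori; stems with 3 vowels add -ani.
So hug → tihugovi.

tihugovi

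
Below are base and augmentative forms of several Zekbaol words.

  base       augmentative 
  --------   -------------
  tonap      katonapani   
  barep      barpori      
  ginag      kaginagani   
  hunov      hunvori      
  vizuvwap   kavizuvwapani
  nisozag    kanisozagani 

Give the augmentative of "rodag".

"rodag" has last vowel 'a'. The stems whose last vowel is 'a' (ginag → kaginagani, tonap → katonapani, vizuvwap → kavizuvwapani) add ka- … -ani around the stem.
The other pattern: stems whose last vowel is 'e' or 'o' delete the last vowel and add -ori.
So rodag → karodagani.

karodagani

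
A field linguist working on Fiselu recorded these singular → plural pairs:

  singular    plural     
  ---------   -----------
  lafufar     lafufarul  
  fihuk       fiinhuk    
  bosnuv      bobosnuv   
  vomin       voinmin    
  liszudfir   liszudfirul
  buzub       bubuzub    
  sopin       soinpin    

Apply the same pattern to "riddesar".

riddesarul

"riddesar" ends in -r. The stems ending in -r (lafufar → lafufarul, liszudfir → liszudfirul) add -ul.
So riddesar → riddesarul.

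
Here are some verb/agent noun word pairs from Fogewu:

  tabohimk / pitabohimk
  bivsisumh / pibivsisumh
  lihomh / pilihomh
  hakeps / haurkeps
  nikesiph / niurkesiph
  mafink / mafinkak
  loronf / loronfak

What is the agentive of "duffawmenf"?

bivsisumh and nikesiph both end in -h yet inflect differently (pibivsisumh, niurkesiph), so the final letter is not what conditions the rule; the second-to-last letter is.
"duffawmenf" has second-to-last letter 'n'. The stems whose second-to-last letter is 'n' (mafink → mafinkak, loronf → loronfak) add -ak.
The other patterns: stems whose second-to-last letter is 'm' add the prefix pi-; stems whose second-to-last letter is 'p' insert -ur- after the first vowel.
So duffawmenf → duffawmenfak.

duffawmenfak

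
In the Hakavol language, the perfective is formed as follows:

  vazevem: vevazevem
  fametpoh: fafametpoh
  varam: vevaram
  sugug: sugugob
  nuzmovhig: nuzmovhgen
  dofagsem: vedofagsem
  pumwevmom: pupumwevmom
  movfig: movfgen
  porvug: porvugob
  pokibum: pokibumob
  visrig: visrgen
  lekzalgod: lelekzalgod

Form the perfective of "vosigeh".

visrig and sugug both end in -g yet inflect differently (visrgen, sugugob), so the final letter is not what conditions the rule; the last vowel is.
"vosigeh" has last vowel 'e'. The stems whose last vowel is 'e' (dofagsem → vedofagsem, vazevem → vevazevem) add the prefix ve-.
The other patterns: stems whose last vowel is 'i' delete the last vowel and add -en; stems whose last vowel is 'u' add -ob; stems whose last vowel is 'o' repeat the first consonant+vowel as a prefix.
So vosigeh → vevosigeh.

vevosigeh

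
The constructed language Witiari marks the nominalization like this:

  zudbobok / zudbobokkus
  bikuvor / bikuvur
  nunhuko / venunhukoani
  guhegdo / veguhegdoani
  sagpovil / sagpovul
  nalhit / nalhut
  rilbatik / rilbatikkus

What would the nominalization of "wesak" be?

"wesak" ends in -k. The stems ending in -k (rilbatik → rilbatikkus, zudbobok → zudbobokkus) double the final consonant and add -us.
So wesak → wesakkus.

wesakkus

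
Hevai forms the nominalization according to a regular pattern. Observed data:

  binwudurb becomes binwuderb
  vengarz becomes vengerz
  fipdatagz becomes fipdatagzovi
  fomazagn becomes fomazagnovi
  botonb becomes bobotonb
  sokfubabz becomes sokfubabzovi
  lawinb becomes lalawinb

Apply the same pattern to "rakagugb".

"rakagugb" has second-to-last letter 'g'. The stems whose second-to-last letter is 'g' (fomazagn → fomazagnovi, fipdatagz → fipdatagzovi) add -ovi.
So rakagugb → rakagugbovi.

rakagugbovi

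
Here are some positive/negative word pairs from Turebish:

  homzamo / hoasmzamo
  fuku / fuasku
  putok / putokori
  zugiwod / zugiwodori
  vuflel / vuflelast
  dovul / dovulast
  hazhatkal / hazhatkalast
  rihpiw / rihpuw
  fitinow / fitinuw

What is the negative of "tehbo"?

"tehbo" ends in -o. The one such stem in the data (homzamo → hoasmzamo) inserts -as- after the first vowel (as does fuku), so the same rule applies.
So tehbo → teashbo.

teashbo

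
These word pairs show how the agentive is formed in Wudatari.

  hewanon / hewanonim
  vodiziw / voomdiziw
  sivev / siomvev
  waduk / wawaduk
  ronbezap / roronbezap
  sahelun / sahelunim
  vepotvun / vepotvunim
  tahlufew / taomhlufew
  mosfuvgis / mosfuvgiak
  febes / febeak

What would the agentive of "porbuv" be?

tahlufew and febes both have last vowel 'e' yet inflect differently (taomhlufew, febeak), so the last vowel is not what conditions the rule; the final letter is.
"porbuv" ends in -v. The one such stem in the data (sivev → siomvev) inserts -om- after the first vowel (as do tahlufew, vodiziw), so the same rule applies.
So porbuv → poomrbuv.

poomrbuv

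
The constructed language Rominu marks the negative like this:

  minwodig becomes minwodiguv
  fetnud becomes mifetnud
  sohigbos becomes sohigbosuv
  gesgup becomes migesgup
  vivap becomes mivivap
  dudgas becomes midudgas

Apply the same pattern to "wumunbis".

sohigbos and dudgas both end in -s yet inflect differently (sohigbosuv, midudgas), so the final letter is not what conditions the rule; the number of vowels is.
"wumunbis" has 3 vowels. The stems with 3 vowels (sohigbos → sohigbosuv, minwodig → minwodiguv) add -uv.
The other pattern: stems with 2 vowels add the prefix mi-.
So wumunbis → wumunbisuv.

wumunbisuv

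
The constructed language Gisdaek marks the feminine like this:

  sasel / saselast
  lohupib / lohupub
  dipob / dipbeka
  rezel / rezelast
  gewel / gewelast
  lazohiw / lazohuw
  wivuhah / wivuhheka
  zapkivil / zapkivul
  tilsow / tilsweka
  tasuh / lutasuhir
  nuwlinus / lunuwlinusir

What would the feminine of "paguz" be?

"paguz" has last vowel 'u'. The stems whose last vowel is 'u' (nuwlinus → lunuwlinusir, tasuh → lutasuhir) add lu- … -ir around the stem.
The other patterns: stems whose last vowel is 'i' change the last vowel to 'u'; stems whose last vowel is 'e' add -ast; stems whose last vowel is 'a' or 'o' delete the last vowel and add -eka.
So paguz → lupaguzir.

lupaguzir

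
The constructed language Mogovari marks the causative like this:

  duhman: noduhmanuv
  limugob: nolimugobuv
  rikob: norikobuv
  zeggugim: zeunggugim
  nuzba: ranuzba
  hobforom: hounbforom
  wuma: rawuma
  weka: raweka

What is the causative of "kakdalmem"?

kaunkdalmem

hobforom and rikob both have last vowel 'o' yet inflect differently (hounbforom, norikobuv), so the last vowel is not what conditions the rule; the final letter is.
"kakdalmem" ends in -m. The stems ending in -m (zeggugim → zeunggugim, hobforom → hounbforom) insert -un- after the first vowel.
So kakdalmem → kaunkdalmem.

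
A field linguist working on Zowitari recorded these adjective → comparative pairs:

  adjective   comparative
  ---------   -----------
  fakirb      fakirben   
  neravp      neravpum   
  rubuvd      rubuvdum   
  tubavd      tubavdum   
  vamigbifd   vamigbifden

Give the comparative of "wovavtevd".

wovavtevdum

rubuvd and vamigbifd both end in -d yet inflect differently (rubuvdum, vamigbifden), so the final letter is not what conditions the rule; the second-to-last letter is.
"wovavtevd" has second-to-last letter 'v'. The stems whose second-to-last letter is 'v' (neravp → neravpum, rubuvd → rubuvdum, tubavd → tubavdum) add -um.
The other pattern: stems whose second-to-last letter is 'f' or 'r' add -en.
So wovavtevd → wovavtevdum.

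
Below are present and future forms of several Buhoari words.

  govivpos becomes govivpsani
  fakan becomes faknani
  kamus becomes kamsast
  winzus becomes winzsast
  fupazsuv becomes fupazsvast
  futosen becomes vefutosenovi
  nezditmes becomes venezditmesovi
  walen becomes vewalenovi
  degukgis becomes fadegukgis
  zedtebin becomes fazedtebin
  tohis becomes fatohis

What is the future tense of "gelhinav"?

govivpos and kamus both end in -s yet inflect differently (govivpsani, kamsast), so the final letter is not what conditions the rule; the last vowel is.
"gelhinav" has last vowel 'a'. The one such stem in the data (fakan → faknani) deletes the last vowel and adds -ani (as does govivpos), so the same rule applies.
The other patterns: stems whose last vowel is 'u' delete the last vowel and add -ast; stems whose last vowel is 'e' add ve- … -ovi around the stem; stems whose last vowel is 'i' add the prefix fa-.
So gelhinav → gelhinvani.

gelhinvani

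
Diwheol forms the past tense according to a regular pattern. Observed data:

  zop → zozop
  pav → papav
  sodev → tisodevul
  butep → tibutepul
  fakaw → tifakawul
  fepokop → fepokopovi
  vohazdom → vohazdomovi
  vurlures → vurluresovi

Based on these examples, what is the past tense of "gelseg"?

"gelseg" has 2 vowels. The stems with 2 vowels (sodev → tisodevul, butep → tibutepul, fakaw → tifakawul) add ti- … -ul around the stem.
The other patterns: stems with 1 vowel repeat the first consonant+vowel as a prefix; stems with 3 vowels add -ovi.
So gelseg → tigelsegul.

tigelsegul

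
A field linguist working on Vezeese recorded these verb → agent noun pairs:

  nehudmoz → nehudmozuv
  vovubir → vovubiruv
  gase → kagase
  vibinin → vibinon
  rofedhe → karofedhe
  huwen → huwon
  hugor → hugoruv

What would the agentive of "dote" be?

"dote" ends in -e. The stems ending in -e (gase → kagase, rofedhe → karofedhe) add the prefix ka-.
The other patterns: stems ending in -n change the last vowel to 'o'; stems ending in -r or -z add -uv.
So dote → kadote.

kadote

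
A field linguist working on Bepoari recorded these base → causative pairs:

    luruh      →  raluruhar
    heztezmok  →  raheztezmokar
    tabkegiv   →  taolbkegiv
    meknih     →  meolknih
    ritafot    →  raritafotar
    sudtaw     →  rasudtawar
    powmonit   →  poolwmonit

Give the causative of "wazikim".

waolzikim

meknih and luruh both end in -h yet inflect differently (meolknih, raluruhar), so the final letter is not what conditions the rule; the last vowel is.
"wazikim" has last vowel 'i'. The stems whose last vowel is 'i' (tabkegiv → taolbkegiv, meknih → meolknih, powmonit → poolwmonit) insert -ol- after the first vowel.
The other pattern: stems whose last vowel is 'a', 'o' or 'u' add ra- … -ar around the stem.
So wazikim → waolzikim.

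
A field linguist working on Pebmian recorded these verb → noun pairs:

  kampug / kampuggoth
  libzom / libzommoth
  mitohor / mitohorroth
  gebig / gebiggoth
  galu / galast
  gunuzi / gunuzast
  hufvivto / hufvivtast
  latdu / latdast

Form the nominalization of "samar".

samarroth

kampug and galu both have last vowel 'u' yet inflect differently (kampuggoth, galast), so the last vowel is not what conditions the rule; whether the stem ends in a vowel or a consonant is.
"samar" ends in a consonant. The stems ending in a consonant (kampug → kampuggoth, libzom → libzommoth, mitohor → mitohorroth) double the final consonant and add -oth.
So samar → samarroth.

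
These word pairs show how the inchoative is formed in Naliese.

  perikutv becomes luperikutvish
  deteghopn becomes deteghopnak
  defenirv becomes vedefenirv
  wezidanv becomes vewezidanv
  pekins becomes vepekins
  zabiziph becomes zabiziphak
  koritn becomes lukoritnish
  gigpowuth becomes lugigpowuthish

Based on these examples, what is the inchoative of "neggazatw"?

zabiziph and gigpowuth both end in -h yet inflect differently (zabiziphak, lugigpowuthish), so the final letter is not what conditions the rule; the second-to-last letter is.
"neggazatw" has second-to-last letter 't'. The stems whose second-to-last letter is 't' (gigpowuth → lugigpowuthish, perikutv → luperikutvish, koritn → lukoritnish) add lu- … -ish around the stem.
The other patterns: stems whose second-to-last letter is 'p' add -ak; stems whose second-to-last letter is 'n' or 'r' add the prefix ve-.
So neggazatw → luneggazatwish.

luneggazatwish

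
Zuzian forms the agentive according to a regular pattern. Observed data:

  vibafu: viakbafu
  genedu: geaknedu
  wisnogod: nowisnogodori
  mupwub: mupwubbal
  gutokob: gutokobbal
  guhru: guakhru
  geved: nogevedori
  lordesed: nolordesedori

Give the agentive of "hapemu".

haakpemu

wisnogod and gutokob both have last vowel 'o' yet inflect differently (nowisnogodori, gutokobbal), so the last vowel is not what conditions the rule; the final letter is.
"hapemu" ends in -u. The stems ending in -u (vibafu → viakbafu, guhru → guakhru, genedu → geaknedu) insert -ak- after the first vowel.
The other patterns: stems ending in -d add no- … -ori around the stem; stems ending in -b double the final consonant and add -al.
So hapemu → haakpemu.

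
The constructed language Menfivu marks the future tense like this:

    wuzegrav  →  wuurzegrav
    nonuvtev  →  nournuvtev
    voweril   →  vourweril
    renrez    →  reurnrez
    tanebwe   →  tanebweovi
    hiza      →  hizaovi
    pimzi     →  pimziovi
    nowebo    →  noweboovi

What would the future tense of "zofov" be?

nonuvtev and tanebwe both have last vowel 'e' yet inflect differently (nournuvtev, tanebweovi), so the last vowel is not what conditions the rule; whether the stem ends in a vowel or a consonant is.
"zofov" ends in a consonant. The stems ending in a consonant (wuzegrav → wuurzegrav, nonuvtev → nournuvtev, voweril → vourweril) insert -ur- after the first vowel.
So zofov → zourfov.

zourfov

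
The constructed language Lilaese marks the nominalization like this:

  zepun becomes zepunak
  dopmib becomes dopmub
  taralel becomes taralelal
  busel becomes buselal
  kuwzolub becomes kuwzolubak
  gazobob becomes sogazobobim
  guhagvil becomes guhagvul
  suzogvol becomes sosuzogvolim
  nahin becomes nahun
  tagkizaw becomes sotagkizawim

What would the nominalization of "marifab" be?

somarifabim

suzogvol and taralel both end in -l yet inflect differently (sosuzogvolim, taralelal), so the final letter is not what conditions the rule; the last vowel is.
"marifab" has last vowel 'a'. The one such stem in the data (tagkizaw → sotagkizawim) adds so- … -im around the stem, so the same rule applies.
The other patterns: stems whose last vowel is 'e' add -al; stems whose last vowel is 'i' change the last vowel to 'u'; stems whose last vowel is 'u' add -ak.
So marifab → somarifabim.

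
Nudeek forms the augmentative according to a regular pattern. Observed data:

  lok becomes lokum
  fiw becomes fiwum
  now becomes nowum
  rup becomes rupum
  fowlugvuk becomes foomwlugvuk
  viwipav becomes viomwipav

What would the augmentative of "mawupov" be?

maomwupov

lok and fowlugvuk both end in -k yet inflect differently (lokum, foomwlugvuk), so the final letter is not what conditions the rule; the number of vowels is.
"mawupov" has 3 vowels. The stems with 3 vowels (fowlugvuk → foomwlugvuk, viwipav → viomwipav) insert -om- after the first vowel.
So mawupov → maomwupov.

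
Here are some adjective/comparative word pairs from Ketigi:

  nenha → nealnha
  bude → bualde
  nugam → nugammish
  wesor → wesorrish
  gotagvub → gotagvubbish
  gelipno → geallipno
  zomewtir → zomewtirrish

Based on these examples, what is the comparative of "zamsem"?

nugam and nenha both have last vowel 'a' yet inflect differently (nugammish, nealnha), so the last vowel is not what conditions the rule; whether the stem ends in a vowel or a consonant is.
"zamsem" ends in a consonant. The stems ending in a consonant (wesor → wesorrish, gotagvub → gotagvubbish, nugam → nugammish) double the final consonant and add -ish.
The other pattern: stems ending in a vowel insert -al- after the first vowel.
So zamsem → zamsemmish.

zamsemmish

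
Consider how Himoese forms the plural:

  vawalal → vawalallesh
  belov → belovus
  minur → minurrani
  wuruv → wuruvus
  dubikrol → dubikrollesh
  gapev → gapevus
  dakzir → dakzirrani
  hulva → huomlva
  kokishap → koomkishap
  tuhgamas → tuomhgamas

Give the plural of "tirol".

tirollesh

dubikrol and belov both have last vowel 'o' yet inflect differently (dubikrollesh, belovus), so the last vowel is not what conditions the rule; the final letter is.
"tirol" ends in -l. The stems ending in -l (vawalal → vawalallesh, dubikrol → dubikrollesh) double the final consonant and add -esh.
The other patterns: stems ending in -v add -us; stems ending in -r double the final consonant and add -ani; stems ending in -a, -p or -s insert -om- after the first vowel.
So tirol → tirollesh.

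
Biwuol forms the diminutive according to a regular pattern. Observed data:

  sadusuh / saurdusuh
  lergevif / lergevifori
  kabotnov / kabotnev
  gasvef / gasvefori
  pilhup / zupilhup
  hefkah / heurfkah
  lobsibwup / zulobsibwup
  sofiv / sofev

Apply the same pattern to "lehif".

lergevif and sofiv both have last vowel 'i' yet inflect differently (lergevifori, sofev), so the last vowel is not what conditions the rule; the final letter is.
"lehif" ends in -f. The stems ending in -f (lergevif → lergevifori, gasvef → gasvefori) add -ori.
The other patterns: stems ending in -v change the last vowel to 'e'; stems ending in -p add the prefix zu-; stems ending in -h insert -ur- after the first vowel.
So lehif → lehifori.

lehifori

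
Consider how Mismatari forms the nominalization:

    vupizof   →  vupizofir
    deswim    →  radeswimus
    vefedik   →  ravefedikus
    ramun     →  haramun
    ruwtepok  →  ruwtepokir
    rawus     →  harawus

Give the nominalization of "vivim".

ravivimus

vefedik and ruwtepok both end in -k yet inflect differently (ravefedikus, ruwtepokir), so the final letter is not what conditions the rule; the last vowel is.
"vivim" has last vowel 'i'. The stems whose last vowel is 'i' (vefedik → ravefedikus, deswim → radeswimus) add ra- … -us around the stem.
So vivim → ravivimus.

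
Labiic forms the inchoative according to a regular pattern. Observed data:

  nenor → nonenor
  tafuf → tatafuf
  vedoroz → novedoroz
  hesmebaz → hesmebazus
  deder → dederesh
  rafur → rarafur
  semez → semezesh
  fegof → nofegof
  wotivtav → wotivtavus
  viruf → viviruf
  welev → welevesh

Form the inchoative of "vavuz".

vavavuz

"vavuz" has last vowel 'u'. The stems whose last vowel is 'u' (tafuf → tatafuf, viruf → viviruf, rafur → rarafur) repeat the first consonant+vowel as a prefix.
So vavuz → vavavuz.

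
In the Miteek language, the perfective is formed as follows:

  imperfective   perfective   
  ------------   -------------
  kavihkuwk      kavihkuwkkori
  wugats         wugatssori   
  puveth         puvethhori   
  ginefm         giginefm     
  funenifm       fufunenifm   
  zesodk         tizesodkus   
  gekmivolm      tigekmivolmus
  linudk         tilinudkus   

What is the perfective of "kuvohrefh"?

kavihkuwk and zesodk both end in -k yet inflect differently (kavihkuwkkori, tizesodkus), so the final letter is not what conditions the rule; the second-to-last letter is.
"kuvohrefh" has second-to-last letter 'f'. The stems whose second-to-last letter is 'f' (ginefm → giginefm, funenifm → fufunenifm) repeat the first consonant+vowel as a prefix.
So kuvohrefh → kukuvohrefh.

kukuvohrefh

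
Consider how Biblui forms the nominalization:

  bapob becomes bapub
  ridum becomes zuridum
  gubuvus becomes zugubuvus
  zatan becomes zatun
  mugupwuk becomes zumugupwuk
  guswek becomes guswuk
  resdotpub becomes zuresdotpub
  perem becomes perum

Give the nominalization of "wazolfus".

zuwazolfus

mugupwuk and guswek both end in -k yet inflect differently (zumugupwuk, guswuk), so the final letter is not what conditions the rule; the last vowel is.
"wazolfus" has last vowel 'u'. The stems whose last vowel is 'u' (mugupwuk → zumugupwuk, gubuvus → zugubuvus, resdotpub → zuresdotpub) add the prefix zu-.
The other pattern: stems whose last vowel is 'a', 'e' or 'o' change the last vowel to 'u'.
So wazolfus → zuwazolfus.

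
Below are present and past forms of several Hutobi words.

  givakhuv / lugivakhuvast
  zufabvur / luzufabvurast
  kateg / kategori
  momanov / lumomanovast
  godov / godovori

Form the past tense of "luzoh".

luzohori

givakhuv and godov both end in -v yet inflect differently (lugivakhuvast, godovori), so the final letter is not what conditions the rule; the number of vowels is.
"luzoh" has 2 vowels. The stems with 2 vowels (kateg → kategori, godov → godovori) add -ori.
The other pattern: stems with 3 vowels add lu- … -ast around the stem.
So luzoh → luzohori.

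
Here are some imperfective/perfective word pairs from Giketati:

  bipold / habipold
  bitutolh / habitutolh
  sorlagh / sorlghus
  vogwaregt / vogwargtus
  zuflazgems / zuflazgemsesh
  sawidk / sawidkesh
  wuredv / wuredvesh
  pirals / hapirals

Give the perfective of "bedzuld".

habedzuld

bitutolh and sorlagh both end in -h yet inflect differently (habitutolh, sorlghus), so the final letter is not what conditions the rule; the second-to-last letter is.
"bedzuld" has second-to-last letter 'l'. The stems whose second-to-last letter is 'l' (bipold → habipold, pirals → hapirals, bitutolh → habitutolh) add the prefix ha-.
So bedzuld → habedzuld.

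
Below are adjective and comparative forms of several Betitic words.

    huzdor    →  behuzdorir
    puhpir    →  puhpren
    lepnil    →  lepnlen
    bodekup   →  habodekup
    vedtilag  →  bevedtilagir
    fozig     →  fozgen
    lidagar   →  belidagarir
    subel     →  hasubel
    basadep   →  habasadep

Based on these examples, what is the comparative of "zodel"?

hazodel

subel and lepnil both end in -l yet inflect differently (hasubel, lepnlen), so the final letter is not what conditions the rule; the last vowel is.
"zodel" has last vowel 'e'. The stems whose last vowel is 'e' (basadep → habasadep, subel → hasubel) add the prefix ha-.
The other patterns: stems whose last vowel is 'i' delete the last vowel and add -en; stems whose last vowel is 'a' or 'o' add be- … -ir around the stem.
So zodel → hazodel.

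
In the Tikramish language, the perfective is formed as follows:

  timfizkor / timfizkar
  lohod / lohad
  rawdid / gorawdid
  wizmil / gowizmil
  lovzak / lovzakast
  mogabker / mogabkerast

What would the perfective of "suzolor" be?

suzolar

lohod and rawdid both end in -d yet inflect differently (lohad, gorawdid), so the final letter is not what conditions the rule; the last vowel is.
"suzolor" has last vowel 'o'. The stems whose last vowel is 'o' (timfizkor → timfizkar, lohod → lohad) change the last vowel to 'a'.
So suzolor → suzolar.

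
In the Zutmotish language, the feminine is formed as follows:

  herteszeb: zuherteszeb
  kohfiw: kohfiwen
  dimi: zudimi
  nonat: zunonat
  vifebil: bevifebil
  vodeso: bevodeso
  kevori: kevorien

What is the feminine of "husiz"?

zuhusiz

kevori and dimi both end in -i yet inflect differently (kevorien, zudimi), so the final letter is not what conditions the rule; the first letter is.
"husiz" begins with h-. The one such stem in the data (herteszeb → zuherteszeb) adds the prefix zu-, so the same rule applies.
So husiz → zuhusiz.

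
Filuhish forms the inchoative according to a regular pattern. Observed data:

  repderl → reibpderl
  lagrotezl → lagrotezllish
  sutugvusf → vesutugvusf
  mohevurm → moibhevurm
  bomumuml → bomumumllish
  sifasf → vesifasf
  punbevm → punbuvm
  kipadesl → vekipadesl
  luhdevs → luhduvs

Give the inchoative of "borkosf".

mohevurm and punbevm both end in -m yet inflect differently (moibhevurm, punbuvm), so the final letter is not what conditions the rule; the second-to-last letter is.
"borkosf" has second-to-last letter 's'. The stems whose second-to-last letter is 's' (sifasf → vesifasf, kipadesl → vekipadesl, sutugvusf → vesutugvusf) add the prefix ve-.
So borkosf → veborkosf.

veborkosf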